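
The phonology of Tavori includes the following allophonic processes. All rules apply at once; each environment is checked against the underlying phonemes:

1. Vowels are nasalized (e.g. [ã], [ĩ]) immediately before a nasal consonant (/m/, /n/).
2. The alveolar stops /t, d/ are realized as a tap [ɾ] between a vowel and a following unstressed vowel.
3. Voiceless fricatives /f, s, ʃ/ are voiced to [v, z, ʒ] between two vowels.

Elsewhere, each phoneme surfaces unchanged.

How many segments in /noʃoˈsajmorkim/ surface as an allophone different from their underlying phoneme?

Segments that undergo a rule: /ʃ/ → [ʒ] (rule 3); /s/ → [z] (rule 3); /i/ → [ĩ] (rule 1).
All other segments surface unchanged.

3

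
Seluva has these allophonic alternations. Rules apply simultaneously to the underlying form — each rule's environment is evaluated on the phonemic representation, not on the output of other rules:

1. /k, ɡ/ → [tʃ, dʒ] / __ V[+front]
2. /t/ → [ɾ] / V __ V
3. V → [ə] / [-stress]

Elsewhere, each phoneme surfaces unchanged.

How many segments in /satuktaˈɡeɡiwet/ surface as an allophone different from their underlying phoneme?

Segments that undergo a rule: /a/ → [ə] (rule 3); /t/ → [ɾ] (rule 2); /u/ → [ə] (rule 3); /a/ → [ə] (rule 3); /ɡ/ → [dʒ] (rule 1); /ɡ/ → [dʒ] (rule 1); /i/ → [ə] (rule 3); /e/ → [ə] (rule 3).
All other segments surface unchanged.

8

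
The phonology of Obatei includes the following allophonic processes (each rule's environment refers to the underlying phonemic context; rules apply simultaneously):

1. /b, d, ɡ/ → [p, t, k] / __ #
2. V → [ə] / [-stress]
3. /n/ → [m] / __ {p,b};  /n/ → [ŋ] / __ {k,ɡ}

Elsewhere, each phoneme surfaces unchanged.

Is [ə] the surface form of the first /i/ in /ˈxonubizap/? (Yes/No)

Yes

/i/ — between /b/ and /z/, in an unstressed syllable — surfaces as [ə] (rule 2).
The actual realization is [ə], which matches [ə].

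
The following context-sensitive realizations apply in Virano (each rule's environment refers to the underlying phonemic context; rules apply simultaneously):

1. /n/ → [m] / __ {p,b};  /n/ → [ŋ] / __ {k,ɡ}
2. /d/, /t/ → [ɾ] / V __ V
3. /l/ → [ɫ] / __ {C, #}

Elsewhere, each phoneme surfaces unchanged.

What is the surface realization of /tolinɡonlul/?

/t/ (word-initial): rule 2 targets it, but not between two vowels → unchanged [t].
/o/ (between /t/ and /l/) is unaffected → [o].
/l/ — between /o/ and /i/; rule 3 does not apply here → [l].
/i/ stays [i].
/n/ (between /i/ and /ɡ/) occurs before a labial or velar stop → [ŋ] by rule 1.
/ɡ/ (between /n/ and /o/): no rule targets it → [ɡ].
/o/ — not in any rule's target class → [o].
/n/ (between /o/ and /l/) fails the environment for rule 1, so it stays [n].
/l/ (between /n/ and /u/) is in the target of rule 3 but the environment (word-finally or immediately before a consonant) is not met → [l].
/u/ (between /l/ and /l/): no rule targets it → [u].
/l/ — word-final, word-finally or immediately before a consonant — surfaces as [ɫ] (rule 3).

[toliŋɡonluɫ]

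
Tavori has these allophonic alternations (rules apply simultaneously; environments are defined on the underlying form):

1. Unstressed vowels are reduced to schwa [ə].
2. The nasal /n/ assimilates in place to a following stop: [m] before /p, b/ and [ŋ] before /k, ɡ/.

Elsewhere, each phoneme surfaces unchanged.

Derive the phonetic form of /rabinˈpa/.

/r/ — not in any rule's target class → [r].
/a/ (between /r/ and /b/) occurs in an unstressed syllable → [ə] by rule 1.
/b/ (between /a/ and /i/): no rule targets it → [b].
/i/ (between /b/ and /n/): in an unstressed syllable, so rule 1 applies → [ə].
/n/ (between /i/ and /p/): before a labial or velar stop, so rule 2 applies → [m].
/p/ stays [p].
/a/ — word-final; rule 1 does not apply here → [a].

[rəbəmˈpa]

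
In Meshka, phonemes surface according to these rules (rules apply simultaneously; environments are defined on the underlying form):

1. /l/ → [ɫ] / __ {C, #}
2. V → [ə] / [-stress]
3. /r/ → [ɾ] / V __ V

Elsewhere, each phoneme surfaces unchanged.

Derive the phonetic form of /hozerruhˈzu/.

[həzərrəhˈzu]

/h/ stays [h].
/o/ (between /h/ and /z/): in an unstressed syllable, so rule 2 applies → [ə].
/z/ (between /o/ and /e/) is unaffected → [z].
/e/ — between /z/ and /r/, in an unstressed syllable — surfaces as [ə] (rule 2).
/r/ (between /e/ and /r/) fails the environment for rule 3, so it stays [r].
/r/ (between /r/ and /u/): rule 3 targets it, but not between two vowels → unchanged [r].
/u/ — between /r/ and /h/, in an unstressed syllable — surfaces as [ə] (rule 2).
/h/ — not in any rule's target class → [h].
/z/ (between /h/ and /u/) is unaffected → [z].
/u/ (word-final) fails the environment for rule 2, so it stays [u].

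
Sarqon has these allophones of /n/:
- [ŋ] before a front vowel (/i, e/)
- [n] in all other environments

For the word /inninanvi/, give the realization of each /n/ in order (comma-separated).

Occurrence 1 (position 2): no conditioning environment matches → elsewhere allophone [n].
Occurrence 2 (position 3): before a front vowel (/i, e/) → [ŋ].
Occurrence 3 (position 5): no conditioning environment matches → elsewhere allophone [n].
Occurrence 4 (position 7): no conditioning environment matches → elsewhere allophone [n].

[n], [ŋ], [n], [n]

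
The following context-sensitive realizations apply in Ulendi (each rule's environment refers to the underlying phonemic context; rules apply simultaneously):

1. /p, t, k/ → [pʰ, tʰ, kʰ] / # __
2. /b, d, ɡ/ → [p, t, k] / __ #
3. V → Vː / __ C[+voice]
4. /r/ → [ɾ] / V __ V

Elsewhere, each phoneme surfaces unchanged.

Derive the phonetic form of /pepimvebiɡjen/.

[pʰepiːmveːbiːɡjeːn]

/p/ — word-initial, word-initially — surfaces as [pʰ] (rule 1).
/e/ (between /p/ and /p/) fails the environment for rule 3, so it stays [e].
/p/ (between /e/ and /i/) fails the environment for rule 1, so it stays [p].
/i/ meets the environment for rule 3 (before a voiced consonant) → [iː].
/e/ (between /v/ and /b/) occurs before a voiced consonant → [eː] by rule 3.
/b/ (between /e/ and /i/): rule 2 targets it, but not word-finally → unchanged [b].
/i/ — between /b/ and /ɡ/, before a voiced consonant — surfaces as [iː] (rule 3).
/ɡ/ — between /i/ and /j/; rule 2 does not apply here → [ɡ].
/e/ (between /j/ and /n/) occurs before a voiced consonant → [eː] by rule 3.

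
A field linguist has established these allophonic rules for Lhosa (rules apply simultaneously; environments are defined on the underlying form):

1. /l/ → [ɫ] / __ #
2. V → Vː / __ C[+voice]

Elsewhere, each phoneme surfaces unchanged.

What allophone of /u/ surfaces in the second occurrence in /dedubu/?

/u/ (word-final) fails the environment for rule 2, so it stays [u].

[u]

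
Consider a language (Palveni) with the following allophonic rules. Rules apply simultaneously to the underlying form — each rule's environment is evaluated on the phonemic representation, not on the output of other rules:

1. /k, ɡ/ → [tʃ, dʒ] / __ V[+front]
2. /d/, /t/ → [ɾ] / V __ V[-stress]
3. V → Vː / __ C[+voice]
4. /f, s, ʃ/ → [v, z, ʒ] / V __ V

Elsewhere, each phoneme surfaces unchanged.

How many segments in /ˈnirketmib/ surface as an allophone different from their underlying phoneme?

Segments that undergo a rule: /i/ → [iː] (rule 3); /k/ → [tʃ] (rule 1); /i/ → [iː] (rule 3).
All other segments surface unchanged.

3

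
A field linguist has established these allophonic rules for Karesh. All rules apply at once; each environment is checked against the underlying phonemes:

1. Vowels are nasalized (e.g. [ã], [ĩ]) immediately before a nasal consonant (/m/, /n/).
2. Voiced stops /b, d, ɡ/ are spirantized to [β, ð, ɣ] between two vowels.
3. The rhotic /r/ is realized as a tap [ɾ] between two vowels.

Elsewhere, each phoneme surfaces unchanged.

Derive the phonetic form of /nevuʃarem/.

[nevuʃaɾẽm]

/n/ — not in any rule's target class → [n].
/e/ (between /n/ and /v/) fails the environment for rule 1, so it stays [e].
/v/ — not in any rule's target class → [v].
/u/ (between /v/ and /ʃ/) fails the environment for rule 1, so it stays [u].
/ʃ/ (between /u/ and /a/): no rule targets it → [ʃ].
/a/ — between /ʃ/ and /r/; rule 1 does not apply here → [a].
/r/ meets the environment for rule 3 (between two vowels) → [ɾ].
/e/ (between /r/ and /m/): before a nasal consonant, so rule 1 applies → [ẽ].
/m/ stays [m].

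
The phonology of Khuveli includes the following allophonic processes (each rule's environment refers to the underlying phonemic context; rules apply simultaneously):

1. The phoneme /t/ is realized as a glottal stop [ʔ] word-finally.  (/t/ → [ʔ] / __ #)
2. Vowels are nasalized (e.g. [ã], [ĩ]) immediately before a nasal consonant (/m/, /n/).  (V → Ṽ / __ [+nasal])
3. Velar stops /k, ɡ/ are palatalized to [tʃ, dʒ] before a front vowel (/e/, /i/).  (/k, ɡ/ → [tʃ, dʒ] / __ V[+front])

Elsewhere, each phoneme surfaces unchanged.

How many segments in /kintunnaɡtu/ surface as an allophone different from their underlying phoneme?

3

Segments that undergo a rule: /k/ → [tʃ] (rule 3); /i/ → [ĩ] (rule 2); /u/ → [ũ] (rule 2).
All other segments surface unchanged.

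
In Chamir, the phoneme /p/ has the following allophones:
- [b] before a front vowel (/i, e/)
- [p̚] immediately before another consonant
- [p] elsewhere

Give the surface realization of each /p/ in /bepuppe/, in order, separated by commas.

[p], [p̚], [b]

Occurrence 1 (position 3): no conditioning environment matches → elsewhere allophone [p].
Occurrence 2 (position 5): immediately before another consonant → [p̚].
Occurrence 3 (position 6): before a front vowel (/i, e/) → [b].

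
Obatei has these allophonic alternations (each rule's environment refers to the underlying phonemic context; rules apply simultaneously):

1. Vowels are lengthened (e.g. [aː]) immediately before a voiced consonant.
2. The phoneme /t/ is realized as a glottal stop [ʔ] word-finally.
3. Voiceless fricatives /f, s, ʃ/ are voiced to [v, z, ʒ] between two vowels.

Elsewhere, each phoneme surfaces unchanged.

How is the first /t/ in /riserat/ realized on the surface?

/t/ (word-final) occurs word-finally → [ʔ] by rule 2.

[ʔ]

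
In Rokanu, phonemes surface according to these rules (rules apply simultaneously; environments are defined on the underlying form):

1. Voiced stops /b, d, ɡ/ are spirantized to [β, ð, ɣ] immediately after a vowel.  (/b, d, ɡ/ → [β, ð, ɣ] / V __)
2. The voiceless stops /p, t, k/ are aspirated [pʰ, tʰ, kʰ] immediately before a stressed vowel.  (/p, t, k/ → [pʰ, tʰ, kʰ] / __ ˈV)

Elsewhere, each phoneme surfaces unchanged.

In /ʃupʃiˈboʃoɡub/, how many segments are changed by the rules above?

Segments that undergo a rule: /b/ → [β] (rule 1); /ɡ/ → [ɣ] (rule 1); /b/ → [β] (rule 1).
All other segments surface unchanged.

3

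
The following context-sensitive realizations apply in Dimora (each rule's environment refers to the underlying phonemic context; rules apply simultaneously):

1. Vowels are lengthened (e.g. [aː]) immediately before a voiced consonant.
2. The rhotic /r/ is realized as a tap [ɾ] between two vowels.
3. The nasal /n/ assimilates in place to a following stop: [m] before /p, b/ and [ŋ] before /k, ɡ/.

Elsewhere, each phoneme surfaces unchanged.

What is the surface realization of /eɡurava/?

/e/ (word-initial) occurs before a voiced consonant → [eː] by rule 1.
/ɡ/ (between /e/ and /u/): no rule targets it → [ɡ].
/u/ — between /ɡ/ and /r/, before a voiced consonant — surfaces as [uː] (rule 1).
/r/ — between /u/ and /a/, between two vowels — surfaces as [ɾ] (rule 2).
/a/ meets the environment for rule 1 (before a voiced consonant) → [aː].
/v/ (between /a/ and /a/): no rule targets it → [v].
/a/ (word-final): rule 1 targets it, but not before a voiced consonant → unchanged [a].

[eːɡuːɾaːva]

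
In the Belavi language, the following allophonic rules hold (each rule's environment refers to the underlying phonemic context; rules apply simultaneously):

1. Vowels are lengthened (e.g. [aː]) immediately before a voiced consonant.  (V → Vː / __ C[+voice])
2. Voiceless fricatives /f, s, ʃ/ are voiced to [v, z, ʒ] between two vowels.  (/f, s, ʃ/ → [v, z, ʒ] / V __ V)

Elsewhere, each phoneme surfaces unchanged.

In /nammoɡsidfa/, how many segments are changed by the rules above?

3

Segments that undergo a rule: /a/ → [aː] (rule 1); /o/ → [oː] (rule 1); /i/ → [iː] (rule 1).
All other segments surface unchanged.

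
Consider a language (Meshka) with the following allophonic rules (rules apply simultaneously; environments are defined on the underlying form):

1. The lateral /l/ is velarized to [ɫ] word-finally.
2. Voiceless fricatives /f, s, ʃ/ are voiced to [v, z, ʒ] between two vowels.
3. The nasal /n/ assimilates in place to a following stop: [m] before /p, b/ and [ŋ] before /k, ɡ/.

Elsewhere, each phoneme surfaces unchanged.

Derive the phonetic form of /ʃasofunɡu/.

[ʃazovuŋɡu]

/ʃ/ (word-initial) fails the environment for rule 2, so it stays [ʃ].
/a/ stays [a].
/s/ (between /a/ and /o/): between two vowels, so rule 2 applies → [z].
/o/ stays [o].
/f/ — between /o/ and /u/, between two vowels — surfaces as [v] (rule 2).
/u/ (between /f/ and /n/): no rule targets it → [u].
Rule 3 applies to /n/ (between /u/ and /ɡ/: before a labial or velar stop) → [ŋ].
/ɡ/ — not in any rule's target class → [ɡ].
/u/ (word-final): no rule targets it → [u].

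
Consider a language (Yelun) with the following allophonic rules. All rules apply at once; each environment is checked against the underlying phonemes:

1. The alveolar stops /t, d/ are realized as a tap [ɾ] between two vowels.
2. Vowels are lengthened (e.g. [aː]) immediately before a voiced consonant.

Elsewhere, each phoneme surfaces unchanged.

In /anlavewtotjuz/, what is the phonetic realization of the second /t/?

/t/ (between /o/ and /j/) fails the environment for rule 1, so it stays [t].

[t]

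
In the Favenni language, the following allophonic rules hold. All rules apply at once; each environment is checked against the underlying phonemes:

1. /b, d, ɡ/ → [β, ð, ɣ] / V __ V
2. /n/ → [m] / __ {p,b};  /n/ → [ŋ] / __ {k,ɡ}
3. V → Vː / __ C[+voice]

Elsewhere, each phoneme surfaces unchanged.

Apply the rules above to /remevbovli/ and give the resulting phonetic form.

/r/ (word-initial) is unaffected → [r].
/e/ — between /r/ and /m/, before a voiced consonant — surfaces as [eː] (rule 3).
/m/ (between /e/ and /e/) is unaffected → [m].
Rule 3 applies to /e/ (between /m/ and /v/: before a voiced consonant) → [eː].
/v/ (between /e/ and /b/) is unaffected → [v].
/b/ — between /v/ and /o/; rule 1 does not apply here → [b].
/o/ (between /b/ and /v/): before a voiced consonant, so rule 3 applies → [oː].
/v/ (between /o/ and /l/) is unaffected → [v].
/l/ stays [l].
/i/ (word-final): rule 3 targets it, but not before a voiced consonant → unchanged [i].

[reːmeːvboːvli]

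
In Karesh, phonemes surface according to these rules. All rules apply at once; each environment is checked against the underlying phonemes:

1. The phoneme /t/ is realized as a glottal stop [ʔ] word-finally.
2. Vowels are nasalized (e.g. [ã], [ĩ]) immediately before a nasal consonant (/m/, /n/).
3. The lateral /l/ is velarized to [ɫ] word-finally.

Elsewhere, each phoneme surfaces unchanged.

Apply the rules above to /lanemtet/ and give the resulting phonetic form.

/l/ (word-initial) fails the environment for rule 3, so it stays [l].
Rule 2 applies to /a/ (between /l/ and /n/: before a nasal consonant) → [ã].
/e/ — between /n/ and /m/, before a nasal consonant — surfaces as [ẽ] (rule 2).
/t/ (between /m/ and /e/) is in the target of rule 1 but the environment (word-finally) is not met → [t].
/e/ (between /t/ and /t/): rule 2 targets it, but not before a nasal consonant → unchanged [e].
/t/ (word-final): word-finally, so rule 1 applies → [ʔ].

[lãnẽmteʔ]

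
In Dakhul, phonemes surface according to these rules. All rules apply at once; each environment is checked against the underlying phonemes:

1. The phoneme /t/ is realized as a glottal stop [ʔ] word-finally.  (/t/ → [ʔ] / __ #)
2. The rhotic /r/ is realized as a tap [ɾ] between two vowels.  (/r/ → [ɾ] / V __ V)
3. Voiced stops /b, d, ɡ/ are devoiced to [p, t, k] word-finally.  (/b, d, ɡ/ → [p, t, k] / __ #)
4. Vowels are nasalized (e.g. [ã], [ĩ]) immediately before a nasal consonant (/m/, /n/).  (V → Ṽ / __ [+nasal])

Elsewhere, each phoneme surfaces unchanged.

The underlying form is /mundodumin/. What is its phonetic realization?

[mũndodũmĩn]

/m/ (word-initial) is unaffected → [m].
/u/ (between /m/ and /n/) occurs before a nasal consonant → [ũ] by rule 4.
/n/ (between /u/ and /d/) is unaffected → [n].
/d/ (between /n/ and /o/): rule 3 targets it, but not word-finally → unchanged [d].
/o/ (between /d/ and /d/) fails the environment for rule 4, so it stays [o].
/d/ (between /o/ and /u/) is in the target of rule 3 but the environment (word-finally) is not met → [d].
Rule 4 applies to /u/ (between /d/ and /m/: before a nasal consonant) → [ũ].
/m/ (between /u/ and /i/) is unaffected → [m].
/i/ (between /m/ and /n/): before a nasal consonant, so rule 4 applies → [ĩ].
/n/ stays [n].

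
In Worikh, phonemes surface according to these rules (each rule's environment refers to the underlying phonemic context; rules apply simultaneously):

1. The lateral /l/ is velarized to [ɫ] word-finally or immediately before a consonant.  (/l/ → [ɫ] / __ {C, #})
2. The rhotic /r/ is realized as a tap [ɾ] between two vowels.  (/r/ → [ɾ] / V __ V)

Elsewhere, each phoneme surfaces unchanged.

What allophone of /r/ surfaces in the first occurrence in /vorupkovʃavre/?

[ɾ]

/r/ — between /o/ and /u/, between two vowels — surfaces as [ɾ] (rule 2).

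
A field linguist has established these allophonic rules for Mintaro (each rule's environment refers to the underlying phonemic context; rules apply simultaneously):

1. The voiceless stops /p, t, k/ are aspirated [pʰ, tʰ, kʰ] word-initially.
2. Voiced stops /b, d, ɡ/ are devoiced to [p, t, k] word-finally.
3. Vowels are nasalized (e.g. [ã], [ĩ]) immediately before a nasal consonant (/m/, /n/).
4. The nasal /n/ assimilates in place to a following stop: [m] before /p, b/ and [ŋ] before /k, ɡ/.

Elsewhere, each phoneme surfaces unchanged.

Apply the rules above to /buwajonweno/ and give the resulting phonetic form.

/b/ (word-initial) is in the target of rule 2 but the environment (word-finally) is not met → [b].
/u/ (between /b/ and /w/) is in the target of rule 3 but the environment (before a nasal consonant) is not met → [u].
/a/ (between /w/ and /j/): rule 3 targets it, but not before a nasal consonant → unchanged [a].
/o/ (between /j/ and /n/): before a nasal consonant, so rule 3 applies → [õ].
/n/ (between /o/ and /w/): rule 4 targets it, but not before a labial or velar stop → unchanged [n].
/e/ — between /w/ and /n/, before a nasal consonant — surfaces as [ẽ] (rule 3).
/n/ (between /e/ and /o/) fails the environment for rule 4, so it stays [n].
/o/ (word-final) fails the environment for rule 3, so it stays [o].

[buwajõnwẽno]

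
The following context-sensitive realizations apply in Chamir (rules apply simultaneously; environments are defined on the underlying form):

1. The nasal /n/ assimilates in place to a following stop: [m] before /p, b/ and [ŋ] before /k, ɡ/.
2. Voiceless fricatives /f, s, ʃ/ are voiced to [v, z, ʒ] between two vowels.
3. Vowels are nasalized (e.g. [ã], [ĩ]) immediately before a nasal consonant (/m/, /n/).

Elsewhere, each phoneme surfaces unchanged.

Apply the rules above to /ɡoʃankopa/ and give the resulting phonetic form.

[ɡoʒãŋkopa]

/ɡ/ stays [ɡ].
/o/ (between /ɡ/ and /ʃ/) is in the target of rule 3 but the environment (before a nasal consonant) is not met → [o].
/ʃ/ — between /o/ and /a/, between two vowels — surfaces as [ʒ] (rule 2).
Rule 3 applies to /a/ (between /ʃ/ and /n/: before a nasal consonant) → [ã].
Rule 1 applies to /n/ (between /a/ and /k/: before a labial or velar stop) → [ŋ].
/k/ stays [k].
/o/ — between /k/ and /p/; rule 3 does not apply here → [o].
/p/ — not in any rule's target class → [p].
/a/ — word-final; rule 3 does not apply here → [a].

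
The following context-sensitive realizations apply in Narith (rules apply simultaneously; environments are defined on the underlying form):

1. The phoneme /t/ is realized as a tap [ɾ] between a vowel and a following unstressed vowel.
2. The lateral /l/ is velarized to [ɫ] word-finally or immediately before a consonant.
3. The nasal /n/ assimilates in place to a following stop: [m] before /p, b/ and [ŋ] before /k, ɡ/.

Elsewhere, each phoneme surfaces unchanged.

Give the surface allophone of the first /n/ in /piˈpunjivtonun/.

[n]

/n/ (between /u/ and /j/): rule 3 targets it, but not before a labial or velar stop → unchanged [n].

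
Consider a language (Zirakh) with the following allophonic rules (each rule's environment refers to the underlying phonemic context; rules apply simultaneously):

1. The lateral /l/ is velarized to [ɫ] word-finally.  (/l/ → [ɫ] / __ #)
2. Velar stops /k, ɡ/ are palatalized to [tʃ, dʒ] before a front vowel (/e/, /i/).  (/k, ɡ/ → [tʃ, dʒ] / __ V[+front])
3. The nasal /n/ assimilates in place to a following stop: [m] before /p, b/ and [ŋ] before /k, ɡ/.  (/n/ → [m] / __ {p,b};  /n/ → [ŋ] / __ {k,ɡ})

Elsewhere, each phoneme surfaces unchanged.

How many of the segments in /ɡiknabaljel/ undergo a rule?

2

Segments that undergo a rule: /ɡ/ → [dʒ] (rule 2); /l/ → [ɫ] (rule 1).
All other segments surface unchanged.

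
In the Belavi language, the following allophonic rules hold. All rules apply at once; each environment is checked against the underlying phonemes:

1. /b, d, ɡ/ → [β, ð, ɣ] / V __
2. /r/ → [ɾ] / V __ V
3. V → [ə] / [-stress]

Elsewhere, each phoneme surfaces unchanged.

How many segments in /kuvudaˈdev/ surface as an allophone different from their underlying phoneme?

Segments that undergo a rule: /u/ → [ə] (rule 3); /u/ → [ə] (rule 3); /d/ → [ð] (rule 1); /a/ → [ə] (rule 3); /d/ → [ð] (rule 1).
All other segments surface unchanged.

5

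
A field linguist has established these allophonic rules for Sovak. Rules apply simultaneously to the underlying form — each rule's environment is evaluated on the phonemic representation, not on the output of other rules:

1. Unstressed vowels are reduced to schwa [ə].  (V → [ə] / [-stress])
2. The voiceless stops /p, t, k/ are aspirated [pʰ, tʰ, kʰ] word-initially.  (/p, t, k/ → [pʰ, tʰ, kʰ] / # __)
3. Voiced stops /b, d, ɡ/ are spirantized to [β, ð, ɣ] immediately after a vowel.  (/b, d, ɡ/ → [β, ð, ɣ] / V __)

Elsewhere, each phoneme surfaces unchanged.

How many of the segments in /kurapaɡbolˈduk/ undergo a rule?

6

Segments that undergo a rule: /k/ → [kʰ] (rule 2); /u/ → [ə] (rule 1); /a/ → [ə] (rule 1); /a/ → [ə] (rule 1); /ɡ/ → [ɣ] (rule 3); /o/ → [ə] (rule 1).
All other segments surface unchanged.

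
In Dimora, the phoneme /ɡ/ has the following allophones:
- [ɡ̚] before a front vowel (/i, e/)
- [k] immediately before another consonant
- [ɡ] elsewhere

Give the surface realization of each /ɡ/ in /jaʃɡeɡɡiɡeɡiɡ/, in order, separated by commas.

[ɡ̚], [k], [ɡ̚], [ɡ̚], [ɡ̚], [ɡ]

Occurrence 1 (position 4): before a front vowel (/i, e/) → [ɡ̚].
Occurrence 2 (position 6): immediately before another consonant → [k].
Occurrence 3 (position 7): before a front vowel (/i, e/) → [ɡ̚].
Occurrence 4 (position 9): before a front vowel (/i, e/) → [ɡ̚].
Occurrence 5 (position 11): before a front vowel (/i, e/) → [ɡ̚].
Occurrence 6 (position 13): no conditioning environment matches → elsewhere allophone [ɡ].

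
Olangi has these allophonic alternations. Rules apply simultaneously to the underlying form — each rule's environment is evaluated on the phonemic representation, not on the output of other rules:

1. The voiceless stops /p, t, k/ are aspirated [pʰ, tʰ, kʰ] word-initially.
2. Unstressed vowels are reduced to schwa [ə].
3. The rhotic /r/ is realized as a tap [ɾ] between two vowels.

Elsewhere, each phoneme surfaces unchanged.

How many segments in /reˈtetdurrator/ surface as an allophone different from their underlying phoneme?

4

Segments that undergo a rule: /e/ → [ə] (rule 2); /u/ → [ə] (rule 2); /a/ → [ə] (rule 2); /o/ → [ə] (rule 2).
All other segments surface unchanged.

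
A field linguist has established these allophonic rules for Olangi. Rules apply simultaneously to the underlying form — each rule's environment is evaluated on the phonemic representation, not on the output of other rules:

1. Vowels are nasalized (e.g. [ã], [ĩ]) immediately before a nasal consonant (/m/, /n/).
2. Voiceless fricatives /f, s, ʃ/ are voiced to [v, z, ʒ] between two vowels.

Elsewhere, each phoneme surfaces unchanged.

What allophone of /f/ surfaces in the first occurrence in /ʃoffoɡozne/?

/f/ (between /o/ and /f/) is in the target of rule 2 but the environment (between two vowels) is not met → [f].

[f]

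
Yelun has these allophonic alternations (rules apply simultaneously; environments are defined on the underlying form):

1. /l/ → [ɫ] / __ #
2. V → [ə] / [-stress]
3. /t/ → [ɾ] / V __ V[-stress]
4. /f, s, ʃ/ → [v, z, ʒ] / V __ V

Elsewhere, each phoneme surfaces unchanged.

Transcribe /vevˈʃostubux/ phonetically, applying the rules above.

[vəvˈʃostəbəx]

/v/ (word-initial): no rule targets it → [v].
Rule 2 applies to /e/ (between /v/ and /v/: in an unstressed syllable) → [ə].
/v/ — not in any rule's target class → [v].
/ʃ/ (between /v/ and /o/): rule 4 targets it, but not between two vowels → unchanged [ʃ].
/o/ — between /ʃ/ and /s/; rule 2 does not apply here → [o].
/s/ — between /o/ and /t/; rule 4 does not apply here → [s].
/t/ — between /s/ and /u/; rule 3 does not apply here → [t].
/u/ — between /t/ and /b/, in an unstressed syllable — surfaces as [ə] (rule 2).
/b/ (between /u/ and /u/) is unaffected → [b].
/u/ (between /b/ and /x/) occurs in an unstressed syllable → [ə] by rule 2.
/x/ (word-final): no rule targets it → [x].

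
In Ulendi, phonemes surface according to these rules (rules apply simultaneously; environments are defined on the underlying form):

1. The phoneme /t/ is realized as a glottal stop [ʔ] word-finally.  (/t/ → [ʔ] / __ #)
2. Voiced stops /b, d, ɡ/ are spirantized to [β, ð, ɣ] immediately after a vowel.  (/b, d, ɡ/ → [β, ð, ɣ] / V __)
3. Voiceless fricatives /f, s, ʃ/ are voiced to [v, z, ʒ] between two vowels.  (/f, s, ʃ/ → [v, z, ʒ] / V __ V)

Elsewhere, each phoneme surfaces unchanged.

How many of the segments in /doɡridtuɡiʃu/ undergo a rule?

Segments that undergo a rule: /ɡ/ → [ɣ] (rule 2); /d/ → [ð] (rule 2); /ɡ/ → [ɣ] (rule 2); /ʃ/ → [ʒ] (rule 3).
All other segments surface unchanged.

4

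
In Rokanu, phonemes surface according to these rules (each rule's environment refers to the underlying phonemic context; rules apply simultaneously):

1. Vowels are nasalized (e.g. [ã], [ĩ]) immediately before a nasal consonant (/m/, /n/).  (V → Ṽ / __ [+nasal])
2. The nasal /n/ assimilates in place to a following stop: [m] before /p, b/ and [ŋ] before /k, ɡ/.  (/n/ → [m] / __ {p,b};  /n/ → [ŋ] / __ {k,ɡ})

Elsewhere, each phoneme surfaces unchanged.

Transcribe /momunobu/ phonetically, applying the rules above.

/m/ — not in any rule's target class → [m].
/o/ (between /m/ and /m/) occurs before a nasal consonant → [õ] by rule 1.
/m/ (between /o/ and /u/) is unaffected → [m].
/u/ (between /m/ and /n/) occurs before a nasal consonant → [ũ] by rule 1.
/n/ (between /u/ and /o/): rule 2 targets it, but not before a labial or velar stop → unchanged [n].
/o/ (between /n/ and /b/) is in the target of rule 1 but the environment (before a nasal consonant) is not met → [o].
/b/ (between /o/ and /u/): no rule targets it → [b].
/u/ — word-final; rule 1 does not apply here → [u].

[mõmũnobu]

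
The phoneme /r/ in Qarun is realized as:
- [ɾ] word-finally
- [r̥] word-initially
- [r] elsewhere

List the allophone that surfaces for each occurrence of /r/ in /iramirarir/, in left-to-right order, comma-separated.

[r], [r], [r], [ɾ]

Occurrence 1 (position 2): no conditioning environment matches → elsewhere allophone [r].
Occurrence 2 (position 6): no conditioning environment matches → elsewhere allophone [r].
Occurrence 3 (position 8): no conditioning environment matches → elsewhere allophone [r].
Occurrence 4 (position 10): word-finally → [ɾ].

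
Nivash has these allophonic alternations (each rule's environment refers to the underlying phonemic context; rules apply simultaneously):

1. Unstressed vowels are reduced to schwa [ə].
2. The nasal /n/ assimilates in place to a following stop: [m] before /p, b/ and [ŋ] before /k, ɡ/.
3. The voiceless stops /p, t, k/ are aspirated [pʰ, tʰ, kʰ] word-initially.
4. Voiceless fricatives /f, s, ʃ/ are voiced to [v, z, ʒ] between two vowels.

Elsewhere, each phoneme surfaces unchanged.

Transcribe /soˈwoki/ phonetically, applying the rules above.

[səˈwokə]

/s/ (word-initial) is in the target of rule 4 but the environment (between two vowels) is not met → [s].
/o/ (between /s/ and /w/) occurs in an unstressed syllable → [ə] by rule 1.
/w/ (between /o/ and /o/) is unaffected → [w].
/o/ (between /w/ and /k/) is in the target of rule 1 but the environment (in an unstressed syllable) is not met → [o].
/k/ — between /o/ and /i/; rule 3 does not apply here → [k].
/i/ — word-final, in an unstressed syllable — surfaces as [ə] (rule 1).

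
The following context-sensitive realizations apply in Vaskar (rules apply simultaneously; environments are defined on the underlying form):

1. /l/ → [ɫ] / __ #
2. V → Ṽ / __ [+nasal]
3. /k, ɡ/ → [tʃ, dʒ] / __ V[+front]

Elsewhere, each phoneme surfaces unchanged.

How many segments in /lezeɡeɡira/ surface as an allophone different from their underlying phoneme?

2

Segments that undergo a rule: /ɡ/ → [dʒ] (rule 3); /ɡ/ → [dʒ] (rule 3).
All other segments surface unchanged.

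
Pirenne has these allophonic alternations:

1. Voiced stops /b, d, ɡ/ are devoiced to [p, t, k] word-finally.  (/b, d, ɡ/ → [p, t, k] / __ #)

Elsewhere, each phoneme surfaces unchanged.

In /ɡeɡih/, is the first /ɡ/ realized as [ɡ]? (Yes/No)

Yes

/ɡ/ — word-initial; rule 1 does not apply here → [ɡ].
The actual realization is [ɡ], which matches [ɡ].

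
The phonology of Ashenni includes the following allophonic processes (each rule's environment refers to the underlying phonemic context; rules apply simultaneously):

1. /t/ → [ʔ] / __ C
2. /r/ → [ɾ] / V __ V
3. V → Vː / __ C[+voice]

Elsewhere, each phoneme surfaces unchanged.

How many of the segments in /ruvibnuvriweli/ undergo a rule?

Segments that undergo a rule: /u/ → [uː] (rule 3); /i/ → [iː] (rule 3); /u/ → [uː] (rule 3); /i/ → [iː] (rule 3); /e/ → [eː] (rule 3).
All other segments surface unchanged.

5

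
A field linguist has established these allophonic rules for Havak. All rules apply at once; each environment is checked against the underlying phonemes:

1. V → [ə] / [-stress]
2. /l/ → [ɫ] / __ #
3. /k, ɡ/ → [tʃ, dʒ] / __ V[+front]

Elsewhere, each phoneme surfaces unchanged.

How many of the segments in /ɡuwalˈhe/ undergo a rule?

2

Segments that undergo a rule: /u/ → [ə] (rule 1); /a/ → [ə] (rule 1).
All other segments surface unchanged.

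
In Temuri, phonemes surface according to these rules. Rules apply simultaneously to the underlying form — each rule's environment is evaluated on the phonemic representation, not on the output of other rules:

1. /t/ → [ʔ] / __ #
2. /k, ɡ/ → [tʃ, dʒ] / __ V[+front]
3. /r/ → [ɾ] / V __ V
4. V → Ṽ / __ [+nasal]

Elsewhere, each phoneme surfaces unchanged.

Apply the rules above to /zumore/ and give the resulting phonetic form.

[zũmoɾe]

/z/ (word-initial) is unaffected → [z].
/u/ — between /z/ and /m/, before a nasal consonant — surfaces as [ũ] (rule 4).
/m/ — not in any rule's target class → [m].
/o/ (between /m/ and /r/): rule 4 targets it, but not before a nasal consonant → unchanged [o].
/r/ (between /o/ and /e/): between two vowels, so rule 3 applies → [ɾ].
/e/ (word-final) is in the target of rule 4 but the environment (before a nasal consonant) is not met → [e].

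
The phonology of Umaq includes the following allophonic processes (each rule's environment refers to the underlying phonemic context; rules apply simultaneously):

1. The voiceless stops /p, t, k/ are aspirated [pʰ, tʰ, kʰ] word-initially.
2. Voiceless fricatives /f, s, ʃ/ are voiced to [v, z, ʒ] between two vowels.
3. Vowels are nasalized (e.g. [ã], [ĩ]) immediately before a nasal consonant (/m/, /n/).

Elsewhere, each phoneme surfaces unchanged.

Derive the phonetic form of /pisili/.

[pʰizili]

Rule 1 applies to /p/ (word-initial: word-initially) → [pʰ].
/i/ (between /p/ and /s/): rule 3 targets it, but not before a nasal consonant → unchanged [i].
/s/ (between /i/ and /i/) occurs between two vowels → [z] by rule 2.
/i/ (between /s/ and /l/) is in the target of rule 3 but the environment (before a nasal consonant) is not met → [i].
/l/ — not in any rule's target class → [l].
/i/ — word-final; rule 3 does not apply here → [i].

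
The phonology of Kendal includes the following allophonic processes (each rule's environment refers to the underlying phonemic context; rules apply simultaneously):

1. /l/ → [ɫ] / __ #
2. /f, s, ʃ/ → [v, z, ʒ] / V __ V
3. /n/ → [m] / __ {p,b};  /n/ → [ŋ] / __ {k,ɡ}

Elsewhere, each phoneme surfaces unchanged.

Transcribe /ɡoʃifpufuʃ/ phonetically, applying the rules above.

[ɡoʒifpuvuʃ]

/ɡ/ stays [ɡ].
/o/ (between /ɡ/ and /ʃ/) is unaffected → [o].
/ʃ/ (between /o/ and /i/) occurs between two vowels → [ʒ] by rule 2.
/i/ (between /ʃ/ and /f/) is unaffected → [i].
/f/ — between /i/ and /p/; rule 2 does not apply here → [f].
/p/ (between /f/ and /u/) is unaffected → [p].
/u/ — not in any rule's target class → [u].
/f/ (between /u/ and /u/) occurs between two vowels → [v] by rule 2.
/u/ (between /f/ and /ʃ/) is unaffected → [u].
/ʃ/ — word-final; rule 2 does not apply here → [ʃ].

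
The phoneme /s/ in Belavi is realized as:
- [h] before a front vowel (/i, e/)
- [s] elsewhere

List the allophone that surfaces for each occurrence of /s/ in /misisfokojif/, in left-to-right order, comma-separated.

Occurrence 1 (position 3): before a front vowel (/i, e/) → [h].
Occurrence 2 (position 5): no conditioning environment matches → elsewhere allophone [s].

[h], [s]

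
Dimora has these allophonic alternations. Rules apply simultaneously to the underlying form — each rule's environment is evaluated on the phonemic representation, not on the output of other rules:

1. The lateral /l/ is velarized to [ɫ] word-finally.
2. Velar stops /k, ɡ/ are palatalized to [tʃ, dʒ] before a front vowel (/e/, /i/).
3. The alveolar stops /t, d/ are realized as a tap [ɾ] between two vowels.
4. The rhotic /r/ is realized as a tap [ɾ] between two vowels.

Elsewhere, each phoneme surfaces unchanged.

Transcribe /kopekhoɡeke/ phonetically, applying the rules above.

/k/ (word-initial) is in the target of rule 2 but the environment (before a front vowel) is not met → [k].
/o/ stays [o].
/p/ (between /o/ and /e/): no rule targets it → [p].
/e/ (between /p/ and /k/) is unaffected → [e].
/k/ (between /e/ and /h/) fails the environment for rule 2, so it stays [k].
/h/ (between /k/ and /o/): no rule targets it → [h].
/o/ (between /h/ and /ɡ/) is unaffected → [o].
Rule 2 applies to /ɡ/ (between /o/ and /e/: before a front vowel) → [dʒ].
/e/ stays [e].
/k/ (between /e/ and /e/) occurs before a front vowel → [tʃ] by rule 2.
/e/ (word-final) is unaffected → [e].

[kopekhodʒetʃe]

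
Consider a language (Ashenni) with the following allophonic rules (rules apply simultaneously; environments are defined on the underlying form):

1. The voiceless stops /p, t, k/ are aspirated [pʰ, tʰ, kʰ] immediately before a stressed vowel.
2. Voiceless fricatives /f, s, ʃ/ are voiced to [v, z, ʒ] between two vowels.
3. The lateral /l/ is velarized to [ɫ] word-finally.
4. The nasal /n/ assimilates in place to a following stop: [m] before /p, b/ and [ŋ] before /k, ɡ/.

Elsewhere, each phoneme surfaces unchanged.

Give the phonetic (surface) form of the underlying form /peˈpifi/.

[peˈpʰivi]

/p/ — word-initial; rule 1 does not apply here → [p].
/e/ stays [e].
Rule 1 applies to /p/ (between /e/ and /i/: immediately before a stressed vowel) → [pʰ].
/i/ (between /p/ and /f/): no rule targets it → [i].
/f/ (between /i/ and /i/): between two vowels, so rule 2 applies → [v].
/i/ — not in any rule's target class → [i].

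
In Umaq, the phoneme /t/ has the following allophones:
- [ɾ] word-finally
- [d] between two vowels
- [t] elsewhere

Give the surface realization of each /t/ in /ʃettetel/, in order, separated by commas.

Occurrence 1 (position 3): no conditioning environment matches → elsewhere allophone [t].
Occurrence 2 (position 4): no conditioning environment matches → elsewhere allophone [t].
Occurrence 3 (position 6): between two vowels → [d].

[t], [t], [d]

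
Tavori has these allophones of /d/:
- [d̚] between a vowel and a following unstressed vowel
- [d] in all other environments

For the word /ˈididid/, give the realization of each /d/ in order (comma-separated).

Occurrence 1 (position 2): between a vowel and a following unstressed vowel → [d̚].
Occurrence 2 (position 4): between a vowel and a following unstressed vowel → [d̚].
Occurrence 3 (position 6): no conditioning environment matches → elsewhere allophone [d].

[d̚], [d̚], [d]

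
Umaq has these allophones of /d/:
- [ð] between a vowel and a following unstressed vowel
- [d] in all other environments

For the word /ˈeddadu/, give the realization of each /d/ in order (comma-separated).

Occurrence 1 (position 2): no conditioning environment matches → elsewhere allophone [d].
Occurrence 2 (position 3): no conditioning environment matches → elsewhere allophone [d].
Occurrence 3 (position 5): between a vowel and a following unstressed vowel → [ð].

[d], [d], [ð]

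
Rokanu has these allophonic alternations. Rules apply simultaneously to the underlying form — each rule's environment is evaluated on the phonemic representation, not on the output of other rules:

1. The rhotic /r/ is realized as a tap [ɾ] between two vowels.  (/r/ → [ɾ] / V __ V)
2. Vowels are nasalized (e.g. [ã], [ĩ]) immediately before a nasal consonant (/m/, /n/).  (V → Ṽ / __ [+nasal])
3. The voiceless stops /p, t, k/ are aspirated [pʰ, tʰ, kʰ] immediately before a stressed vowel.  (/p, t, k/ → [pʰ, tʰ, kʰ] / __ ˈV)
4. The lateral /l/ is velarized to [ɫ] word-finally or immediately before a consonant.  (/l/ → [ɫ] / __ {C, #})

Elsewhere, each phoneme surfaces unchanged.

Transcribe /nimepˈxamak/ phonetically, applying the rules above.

[nĩmepˈxãmak]

/n/ (word-initial): no rule targets it → [n].
Rule 2 applies to /i/ (between /n/ and /m/: before a nasal consonant) → [ĩ].
/m/ stays [m].
/e/ (between /m/ and /p/) fails the environment for rule 2, so it stays [e].
/p/ — between /e/ and /x/; rule 3 does not apply here → [p].
/x/ (between /p/ and /a/) is unaffected → [x].
/a/ meets the environment for rule 2 (before a nasal consonant) → [ã].
/m/ (between /a/ and /a/): no rule targets it → [m].
/a/ — between /m/ and /k/; rule 2 does not apply here → [a].
/k/ (word-final) is in the target of rule 3 but the environment (immediately before a stressed vowel) is not met → [k].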